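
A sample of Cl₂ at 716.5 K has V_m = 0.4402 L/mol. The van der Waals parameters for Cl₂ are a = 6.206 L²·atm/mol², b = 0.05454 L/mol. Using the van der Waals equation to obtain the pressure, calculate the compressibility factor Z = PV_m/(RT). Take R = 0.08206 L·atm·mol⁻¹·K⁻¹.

P = RT/(V_m − b) − a/V_m² = (0.08206)(716.5)/(0.4402 − 0.05454) − 6.206/(0.4402)²
  = 58.796/0.38566 − 32.027 = 152.46 − 32.027 = 120.43 atm
Z = PV_m/(RT) = (120.43)(0.4402)/((0.08206)(716.5)) = 53.013/58.796 = 0.9016

Z ≈ 0.9016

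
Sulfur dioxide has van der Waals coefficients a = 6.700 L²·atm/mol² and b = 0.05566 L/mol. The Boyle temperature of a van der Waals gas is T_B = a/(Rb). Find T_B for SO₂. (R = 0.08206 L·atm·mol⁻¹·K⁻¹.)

T_B ≈ 1467 K

For a van der Waals gas the second virial coefficient B₂ = b − a/(RT) vanishes at T_B = a/(Rb).
T_B = 6.700/(0.08206×0.05566) = 6.700/0.0045675 = 1467 K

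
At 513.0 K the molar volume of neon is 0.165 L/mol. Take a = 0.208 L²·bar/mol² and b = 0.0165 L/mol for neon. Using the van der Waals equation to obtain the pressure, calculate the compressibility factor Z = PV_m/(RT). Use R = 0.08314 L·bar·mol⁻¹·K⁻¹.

Z ≈ 1.082

P = RT/(V_m − b) − a/V_m² = (0.08314)(513.0)/(0.165 − 0.0165) − 0.208/(0.165)²
  = 42.651/0.14850 − 7.6400 = 287.21 − 7.6400 = 279.57 bar
Z = PV_m/(RT) = (279.57)(0.165)/((0.08314)(513.0)) = 46.129/42.651 = 1.082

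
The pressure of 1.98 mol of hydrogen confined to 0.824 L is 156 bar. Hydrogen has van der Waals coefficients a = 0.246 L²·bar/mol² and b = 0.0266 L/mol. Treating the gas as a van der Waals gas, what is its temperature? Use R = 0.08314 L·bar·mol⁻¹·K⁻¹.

T ≈ 737.6 K

T = (P + a n²/V²)(V − nb)/(nR)
P + a n²/V² = 156 + (0.246)(1.98)²/(0.824)² = 157.42 bar
V − nb = 0.824 − (1.98)(0.0266) = 0.77133 L
T = (157.42)(0.77133)/((1.98)(0.08314)) = 737.6 K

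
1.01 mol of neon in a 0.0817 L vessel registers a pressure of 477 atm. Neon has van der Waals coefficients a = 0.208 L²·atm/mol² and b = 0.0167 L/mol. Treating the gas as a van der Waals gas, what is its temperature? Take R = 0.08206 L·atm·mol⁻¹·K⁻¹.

T ≈ 398.0 K

T = (P + a n²/V²)(V − nb)/(nR)
P + a n²/V² = 477 + (0.208)(1.01)²/(0.0817)² = 508.79 atm
V − nb = 0.0817 − (1.01)(0.0167) = 0.064833 L
T = (508.79)(0.064833)/((1.01)(0.08206)) = 398.0 K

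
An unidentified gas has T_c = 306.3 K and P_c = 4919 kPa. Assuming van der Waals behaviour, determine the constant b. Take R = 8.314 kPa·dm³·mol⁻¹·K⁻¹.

From T_c = 8a/(27Rb) and P_c = a/(27b²): b = R T_c/(8 P_c).
b = (8.314)(306.3)/(8×4919) = 2546.6/39352 = 0.06471 dm³/mol

b ≈ 0.06471 dm³/mol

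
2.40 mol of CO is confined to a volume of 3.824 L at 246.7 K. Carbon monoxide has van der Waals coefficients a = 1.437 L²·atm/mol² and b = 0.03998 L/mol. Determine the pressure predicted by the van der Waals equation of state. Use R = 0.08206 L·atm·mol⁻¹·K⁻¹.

P = nRT/(V − nb) − a n²/V²
nRT/(V − nb) = (2.40)(0.08206)(246.7)/(3.824 − 2.40×0.03998) = 48.586/3.7280 = 13.033 atm
a n²/V² = (1.437)(2.40)²/(3.824)² = 0.56604 atm
P = 13.033 − 0.56604 = 12.47 atm

P ≈ 12.47 atm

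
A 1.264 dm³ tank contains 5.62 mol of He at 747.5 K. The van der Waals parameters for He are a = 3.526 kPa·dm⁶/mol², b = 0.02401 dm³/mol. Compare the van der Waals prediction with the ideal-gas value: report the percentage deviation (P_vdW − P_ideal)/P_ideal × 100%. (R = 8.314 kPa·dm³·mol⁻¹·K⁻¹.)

11.70 %

Ideal: P_ideal = nRT/V = (5.62)(8.314)(747.5)/1.264 = 27631.9 kPa
vdW: P = nRT/(V − nb) − a n²/V² = 34926.7/1.12906 − 111.367/1.59770 = 30934.3 − 69.7046 = 30864.6 kPa
% deviation = (30864.6 − 27631.9)/27631.9 × 100% = 11.70%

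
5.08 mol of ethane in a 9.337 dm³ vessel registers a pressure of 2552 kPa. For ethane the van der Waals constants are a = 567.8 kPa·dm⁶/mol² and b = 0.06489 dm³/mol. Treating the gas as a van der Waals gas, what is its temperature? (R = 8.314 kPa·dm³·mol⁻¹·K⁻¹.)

T = (P + a n²/V²)(V − nb)/(nR)
P + a n²/V² = 2552 + (567.8)(5.08)²/(9.337)² = 2720.1 kPa
V − nb = 9.337 − (5.08)(0.06489) = 9.0074 dm³
T = (2720.1)(9.0074)/((5.08)(8.314)) = 580.1 K

T ≈ 580.1 K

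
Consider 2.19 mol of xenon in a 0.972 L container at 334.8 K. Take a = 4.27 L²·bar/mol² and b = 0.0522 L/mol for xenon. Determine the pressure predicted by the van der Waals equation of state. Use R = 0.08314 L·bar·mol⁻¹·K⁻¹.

P = nRT/(V − nb) − a n²/V²
nRT/(V − nb) = (2.19)(0.08314)(334.8)/(0.972 − 2.19×0.0522) = 60.959/0.85768 = 71.074 bar
a n²/V² = (4.27)(2.19)²/(0.972)² = 21.676 bar
P = 71.074 − 21.676 = 49.40 bar

P ≈ 49.40 bar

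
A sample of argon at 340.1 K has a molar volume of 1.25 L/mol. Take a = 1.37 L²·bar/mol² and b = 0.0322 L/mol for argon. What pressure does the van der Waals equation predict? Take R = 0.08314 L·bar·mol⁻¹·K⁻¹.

P = RT/(V_m − b) − a/V_m²
RT/(V_m − b) = (0.08314)(340.1)/(1.25 − 0.0322) = 28.276/1.2178 = 23.219 bar
a/V_m² = 1.37/(1.25)² = 0.87680 bar
P = 23.219 − 0.87680 = 22.34 bar

P ≈ 22.34 bar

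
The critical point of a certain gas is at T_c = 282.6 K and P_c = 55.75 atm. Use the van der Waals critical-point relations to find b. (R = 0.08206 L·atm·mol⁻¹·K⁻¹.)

b ≈ 0.05200 L/mol

From T_c = 8a/(27Rb) and P_c = a/(27b²): b = R T_c/(8 P_c).
b = (0.08206)(282.6)/(8×55.75) = 23.190/446.00 = 0.05200 L/mol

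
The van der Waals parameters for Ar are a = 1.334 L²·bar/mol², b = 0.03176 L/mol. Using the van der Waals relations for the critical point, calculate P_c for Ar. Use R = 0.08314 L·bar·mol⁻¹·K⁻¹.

For a van der Waals gas, P_c = a/(27b²).
P_c = 1.334/(27×(0.03176)²) = 1.334/0.027235 = 48.98 bar

P_c ≈ 48.98 bar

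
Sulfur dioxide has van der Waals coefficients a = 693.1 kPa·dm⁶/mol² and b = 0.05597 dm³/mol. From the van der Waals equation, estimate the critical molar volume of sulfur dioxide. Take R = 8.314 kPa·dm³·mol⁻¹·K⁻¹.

V_m,c ≈ 0.1679 dm³/mol

For a van der Waals gas, V_m,c = 3b.
V_m,c = 3×0.05597 = 0.1679 dm³/mol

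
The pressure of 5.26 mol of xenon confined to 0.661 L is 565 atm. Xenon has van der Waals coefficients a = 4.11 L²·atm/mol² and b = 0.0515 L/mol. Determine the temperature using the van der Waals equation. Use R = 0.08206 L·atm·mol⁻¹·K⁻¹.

T ≈ 745.9 K

T = (P + a n²/V²)(V − nb)/(nR)
P + a n²/V² = 565 + (4.11)(5.26)²/(0.661)² = 825.26 atm
V − nb = 0.661 − (5.26)(0.0515) = 0.39011 L
T = (825.26)(0.39011)/((5.26)(0.08206)) = 745.9 K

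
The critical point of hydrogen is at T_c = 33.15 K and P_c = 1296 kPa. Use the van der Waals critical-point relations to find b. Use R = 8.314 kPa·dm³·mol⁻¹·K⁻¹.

From T_c = 8a/(27Rb) and P_c = a/(27b²): b = R T_c/(8 P_c).
b = (8.314)(33.15)/(8×1296) = 275.61/10368 = 0.02658 dm³/mol

b ≈ 0.02658 dm³/mol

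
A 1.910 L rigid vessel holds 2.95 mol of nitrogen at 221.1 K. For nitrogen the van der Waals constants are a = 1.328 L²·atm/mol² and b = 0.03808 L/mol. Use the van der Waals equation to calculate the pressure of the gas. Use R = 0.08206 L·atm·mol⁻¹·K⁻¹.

P ≈ 26.61 atm

P = nRT/(V − nb) − a n²/V²
nRT/(V − nb) = (2.95)(0.08206)(221.1)/(1.910 − 2.95×0.03808) = 53.523/1.7977 = 29.773 atm
a n²/V² = (1.328)(2.95)²/(1.910)² = 3.1679 atm
P = 29.773 − 3.1679 = 26.61 atm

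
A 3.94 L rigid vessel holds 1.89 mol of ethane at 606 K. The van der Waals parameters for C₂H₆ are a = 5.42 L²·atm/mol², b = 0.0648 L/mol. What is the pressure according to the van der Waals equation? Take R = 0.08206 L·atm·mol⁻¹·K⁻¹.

P ≈ 23.37 atm

P = nRT/(V − nb) − a n²/V²
nRT/(V − nb) = (1.89)(0.08206)(606)/(3.94 − 1.89×0.0648) = 93.987/3.8175 = 24.620 atm
a n²/V² = (5.42)(1.89)²/(3.94)² = 1.2472 atm
P = 24.620 − 1.2472 = 23.37 atm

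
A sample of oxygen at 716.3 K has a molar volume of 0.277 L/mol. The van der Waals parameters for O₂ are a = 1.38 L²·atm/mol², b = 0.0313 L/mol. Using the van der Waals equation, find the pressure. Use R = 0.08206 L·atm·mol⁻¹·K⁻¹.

P ≈ 221.2 atm

P = RT/(V_m − b) − a/V_m²
RT/(V_m − b) = (0.08206)(716.3)/(0.277 − 0.0313) = 58.780/0.24570 = 239.23 atm
a/V_m² = 1.38/(0.277)² = 17.985 atm
P = 239.23 − 17.985 = 221.2 atm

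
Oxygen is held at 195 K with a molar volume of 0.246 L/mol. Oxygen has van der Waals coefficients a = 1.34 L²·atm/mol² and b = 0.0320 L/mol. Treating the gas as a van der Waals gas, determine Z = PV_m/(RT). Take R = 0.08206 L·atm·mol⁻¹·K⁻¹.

P = RT/(V_m − b) − a/V_m² = (0.08206)(195)/(0.246 − 0.0320) − 1.34/(0.246)²
  = 16.002/0.21400 − 22.143 = 74.776 − 22.143 = 52.633 atm
Z = PV_m/(RT) = (52.633)(0.246)/((0.08206)(195)) = 12.948/16.002 = 0.8091

Z ≈ 0.8091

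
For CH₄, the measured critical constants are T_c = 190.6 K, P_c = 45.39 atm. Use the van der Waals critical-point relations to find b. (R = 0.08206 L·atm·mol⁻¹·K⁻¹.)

From T_c = 8a/(27Rb) and P_c = a/(27b²): b = R T_c/(8 P_c).
b = (0.08206)(190.6)/(8×45.39) = 15.641/363.12 = 0.04307 L/mol

b ≈ 0.04307 L/mol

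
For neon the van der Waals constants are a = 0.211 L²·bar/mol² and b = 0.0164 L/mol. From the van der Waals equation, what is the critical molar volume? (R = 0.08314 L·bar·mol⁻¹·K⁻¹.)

For a van der Waals gas, V_m,c = 3b.
V_m,c = 3×0.0164 = 0.04920 L/mol

V_m,c ≈ 0.04920 L/mol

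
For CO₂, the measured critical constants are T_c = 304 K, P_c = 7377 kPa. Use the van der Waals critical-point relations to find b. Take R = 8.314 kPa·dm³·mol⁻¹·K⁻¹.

b ≈ 0.04283 dm³/mol

From T_c = 8a/(27Rb) and P_c = a/(27b²): b = R T_c/(8 P_c).
b = (8.314)(304)/(8×7377) = 2527.5/59016 = 0.04283 dm³/mol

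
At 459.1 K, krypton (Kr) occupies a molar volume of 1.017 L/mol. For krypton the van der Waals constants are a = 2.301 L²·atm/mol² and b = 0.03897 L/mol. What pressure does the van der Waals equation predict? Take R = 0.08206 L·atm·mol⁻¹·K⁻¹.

P = RT/(V_m − b) − a/V_m²
RT/(V_m − b) = (0.08206)(459.1)/(1.017 − 0.03897) = 37.674/0.97803 = 38.520 atm
a/V_m² = 2.301/(1.017)² = 2.2247 atm
P = 38.520 − 2.2247 = 36.30 atm

P ≈ 36.30 atm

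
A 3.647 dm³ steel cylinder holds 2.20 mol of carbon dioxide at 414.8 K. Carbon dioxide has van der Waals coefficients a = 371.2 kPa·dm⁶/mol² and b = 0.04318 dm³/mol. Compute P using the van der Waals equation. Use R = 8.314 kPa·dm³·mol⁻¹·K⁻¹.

P ≈ 2001 kPa

P = nRT/(V − nb) − a n²/V²
nRT/(V − nb) = (2.20)(8.314)(414.8)/(3.647 − 2.20×0.04318) = 7587.0/3.5520 = 2136.0 kPa
a n²/V² = (371.2)(2.20)²/(3.647)² = 135.08 kPa
P = 2136.0 − 135.08 = 2001 kPa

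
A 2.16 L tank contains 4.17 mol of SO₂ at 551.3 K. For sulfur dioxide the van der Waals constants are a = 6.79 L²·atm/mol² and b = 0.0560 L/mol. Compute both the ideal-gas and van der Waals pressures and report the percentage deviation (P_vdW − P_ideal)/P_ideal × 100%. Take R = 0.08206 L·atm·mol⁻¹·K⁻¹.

Ideal: P_ideal = nRT/V = (4.17)(0.08206)(551.3)/2.16 = 87.3377 atm
vdW: P = nRT/(V − nb) − a n²/V² = 188.649/1.92648 − 118.071/4.66560 = 97.9242 − 25.3067 = 72.6175 atm
% deviation = (72.6175 − 87.3377)/87.3377 × 100% = -16.85%

-16.85 %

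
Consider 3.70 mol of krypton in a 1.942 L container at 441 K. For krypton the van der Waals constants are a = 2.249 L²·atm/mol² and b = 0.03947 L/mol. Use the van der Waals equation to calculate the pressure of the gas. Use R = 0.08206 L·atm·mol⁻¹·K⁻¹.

P = nRT/(V − nb) − a n²/V²
nRT/(V − nb) = (3.70)(0.08206)(441)/(1.942 − 3.70×0.03947) = 133.90/1.7960 = 74.555 atm
a n²/V² = (2.249)(3.70)²/(1.942)² = 8.1638 atm
P = 74.555 − 8.1638 = 66.39 atm

P ≈ 66.39 atm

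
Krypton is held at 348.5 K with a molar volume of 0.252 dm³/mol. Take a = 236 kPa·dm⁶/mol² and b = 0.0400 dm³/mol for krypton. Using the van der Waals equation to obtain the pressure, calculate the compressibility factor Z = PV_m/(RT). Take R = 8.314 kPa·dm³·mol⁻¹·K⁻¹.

P = RT/(V_m − b) − a/V_m² = (8.314)(348.5)/(0.252 − 0.0400) − 236/(0.252)²
  = 2897.4/0.21200 − 3716.3 = 13667 − 3716.3 = 9951 kPa
Z = PV_m/(RT) = (9951)(0.252)/((8.314)(348.5)) = 2507.7/2897.4 = 0.8655

Z ≈ 0.8655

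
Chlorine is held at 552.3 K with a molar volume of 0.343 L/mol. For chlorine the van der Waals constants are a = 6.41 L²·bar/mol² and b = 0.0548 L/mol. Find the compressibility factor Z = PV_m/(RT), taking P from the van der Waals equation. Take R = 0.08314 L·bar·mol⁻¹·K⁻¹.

Z ≈ 0.7832

P = RT/(V_m − b) − a/V_m² = (0.08314)(552.3)/(0.343 − 0.0548) − 6.41/(0.343)²
  = 45.918/0.28820 − 54.484 = 159.33 − 54.484 = 104.85 bar
Z = PV_m/(RT) = (104.85)(0.343)/((0.08314)(552.3)) = 35.964/45.918 = 0.7832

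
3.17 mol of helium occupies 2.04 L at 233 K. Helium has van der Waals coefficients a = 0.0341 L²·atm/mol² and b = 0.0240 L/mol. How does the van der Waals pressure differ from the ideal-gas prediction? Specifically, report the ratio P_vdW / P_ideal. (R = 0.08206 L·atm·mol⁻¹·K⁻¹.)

Ideal: P_ideal = nRT/V = (3.17)(0.08206)(233)/2.04 = 29.7109 atm
vdW: P = nRT/(V − nb) − a n²/V² = 60.6103/1.96392 − 0.342667/4.16160 = 30.8619 − 0.0823402 = 30.7796 atm
Ratio = 30.7796/29.7109 = 1.036

P_vdW / P_ideal ≈ 1.036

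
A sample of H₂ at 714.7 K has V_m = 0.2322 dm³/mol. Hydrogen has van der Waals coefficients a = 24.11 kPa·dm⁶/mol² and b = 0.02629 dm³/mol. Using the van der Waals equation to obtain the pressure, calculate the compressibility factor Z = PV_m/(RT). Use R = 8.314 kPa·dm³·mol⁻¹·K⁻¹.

Z ≈ 1.110

P = RT/(V_m − b) − a/V_m² = (8.314)(714.7)/(0.2322 − 0.02629) − 24.11/(0.2322)²
  = 5942.0/0.20591 − 447.17 = 28857 − 447.17 = 28410 kPa
Z = PV_m/(RT) = (28410)(0.2322)/((8.314)(714.7)) = 6596.8/5942.0 = 1.110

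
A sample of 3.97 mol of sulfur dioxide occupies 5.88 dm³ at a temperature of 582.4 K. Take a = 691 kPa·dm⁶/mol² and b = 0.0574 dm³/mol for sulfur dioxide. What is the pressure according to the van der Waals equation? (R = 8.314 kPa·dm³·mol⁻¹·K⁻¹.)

P ≈ 3086 kPa

P = nRT/(V − nb) − a n²/V²
nRT/(V − nb) = (3.97)(8.314)(582.4)/(5.88 − 3.97×0.0574) = 19223/5.6521 = 3401.0 kPa
a n²/V² = (691)(3.97)²/(5.88)² = 315.00 kPa
P = 3401.0 − 315.00 = 3086 kPa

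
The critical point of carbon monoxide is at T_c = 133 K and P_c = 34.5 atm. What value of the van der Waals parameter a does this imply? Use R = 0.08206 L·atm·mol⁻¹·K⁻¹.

From T_c = 8a/(27Rb) and P_c = a/(27b²): a = 27 R² T_c²/(64 P_c).
a = 27×(0.08206)²×(133)²/(64×34.5) = 3216.1/2208.0 = 1.457 L²·atm/mol²

a ≈ 1.457 L²·atm/mol²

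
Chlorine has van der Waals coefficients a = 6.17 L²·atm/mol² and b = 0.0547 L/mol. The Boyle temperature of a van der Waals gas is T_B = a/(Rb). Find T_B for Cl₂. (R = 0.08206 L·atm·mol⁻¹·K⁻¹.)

For a van der Waals gas the second virial coefficient B₂ = b − a/(RT) vanishes at T_B = a/(Rb).
T_B = 6.17/(0.08206×0.0547) = 6.17/0.0044887 = 1375 K

T_B ≈ 1375 K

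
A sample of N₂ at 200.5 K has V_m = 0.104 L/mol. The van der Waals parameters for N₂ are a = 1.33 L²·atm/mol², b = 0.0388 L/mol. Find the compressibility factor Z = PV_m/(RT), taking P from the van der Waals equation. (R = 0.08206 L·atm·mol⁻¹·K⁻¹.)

Z ≈ 0.8178

P = RT/(V_m − b) − a/V_m² = (0.08206)(200.5)/(0.104 − 0.0388) − 1.33/(0.104)²
  = 16.453/0.065200 − 122.97 = 252.35 − 122.97 = 129.38 atm
Z = PV_m/(RT) = (129.38)(0.104)/((0.08206)(200.5)) = 13.456/16.453 = 0.8178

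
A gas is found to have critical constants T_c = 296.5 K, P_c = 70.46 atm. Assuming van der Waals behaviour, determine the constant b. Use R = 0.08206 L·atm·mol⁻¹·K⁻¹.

b ≈ 0.04316 L/mol

From T_c = 8a/(27Rb) and P_c = a/(27b²): b = R T_c/(8 P_c).
b = (0.08206)(296.5)/(8×70.46) = 24.331/563.68 = 0.04316 L/mol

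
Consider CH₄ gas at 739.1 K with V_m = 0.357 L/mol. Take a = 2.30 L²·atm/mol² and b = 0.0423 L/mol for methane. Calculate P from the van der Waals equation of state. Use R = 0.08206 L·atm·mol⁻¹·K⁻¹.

P ≈ 174.7 atm

P = RT/(V_m − b) − a/V_m²
RT/(V_m − b) = (0.08206)(739.1)/(0.357 − 0.0423) = 60.651/0.31470 = 192.73 atm
a/V_m² = 2.30/(0.357)² = 18.046 atm
P = 192.73 − 18.046 = 174.7 atm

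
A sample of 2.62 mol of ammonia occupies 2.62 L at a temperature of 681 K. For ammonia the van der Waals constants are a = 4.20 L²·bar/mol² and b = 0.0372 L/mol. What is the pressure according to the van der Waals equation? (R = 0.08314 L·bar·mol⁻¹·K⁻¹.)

P ≈ 54.61 bar

P = nRT/(V − nb) − a n²/V²
nRT/(V − nb) = (2.62)(0.08314)(681)/(2.62 − 2.62×0.0372) = 148.34/2.5225 = 58.807 bar
a n²/V² = (4.20)(2.62)²/(2.62)² = 4.2000 bar
P = 58.807 − 4.2000 = 54.61 bar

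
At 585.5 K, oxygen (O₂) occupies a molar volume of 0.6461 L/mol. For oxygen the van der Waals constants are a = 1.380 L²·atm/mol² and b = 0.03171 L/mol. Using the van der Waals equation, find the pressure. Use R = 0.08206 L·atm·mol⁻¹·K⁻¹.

P = RT/(V_m − b) − a/V_m²
RT/(V_m − b) = (0.08206)(585.5)/(0.6461 − 0.03171) = 48.046/0.61439 = 78.201 atm
a/V_m² = 1.380/(0.6461)² = 3.3058 atm
P = 78.201 − 3.3058 = 74.90 atm

P ≈ 74.90 atm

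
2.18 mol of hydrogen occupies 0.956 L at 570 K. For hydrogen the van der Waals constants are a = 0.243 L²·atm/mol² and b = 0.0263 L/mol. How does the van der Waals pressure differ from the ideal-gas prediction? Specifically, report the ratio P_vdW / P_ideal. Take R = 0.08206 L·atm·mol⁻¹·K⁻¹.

Ideal: P_ideal = nRT/V = (2.18)(0.08206)(570)/0.956 = 106.661 atm
vdW: P = nRT/(V − nb) − a n²/V² = 101.968/0.898666 − 1.15483/0.913936 = 113.466 − 1.26358 = 112.202 atm
Ratio = 112.202/106.661 = 1.052

P_vdW / P_ideal ≈ 1.052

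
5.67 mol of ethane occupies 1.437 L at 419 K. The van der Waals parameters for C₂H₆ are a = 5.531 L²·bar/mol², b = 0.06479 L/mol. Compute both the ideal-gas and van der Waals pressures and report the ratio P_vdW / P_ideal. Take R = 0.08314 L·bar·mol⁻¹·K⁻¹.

Ideal: P_ideal = nRT/V = (5.67)(0.08314)(419)/1.437 = 137.452 bar
vdW: P = nRT/(V − nb) − a n²/V² = 197.518/1.06964 − 177.816/2.06497 = 184.658 − 86.1107 = 98.547 bar
Ratio = 98.547/137.452 = 0.7170

P_vdW / P_ideal ≈ 0.7170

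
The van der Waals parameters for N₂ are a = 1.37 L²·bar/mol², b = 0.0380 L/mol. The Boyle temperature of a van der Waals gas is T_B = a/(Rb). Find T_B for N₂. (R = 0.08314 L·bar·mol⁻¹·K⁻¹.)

T_B ≈ 433.6 K

For a van der Waals gas the second virial coefficient B₂ = b − a/(RT) vanishes at T_B = a/(Rb).
T_B = 1.37/(0.08314×0.0380) = 1.37/0.0031593 = 433.6 K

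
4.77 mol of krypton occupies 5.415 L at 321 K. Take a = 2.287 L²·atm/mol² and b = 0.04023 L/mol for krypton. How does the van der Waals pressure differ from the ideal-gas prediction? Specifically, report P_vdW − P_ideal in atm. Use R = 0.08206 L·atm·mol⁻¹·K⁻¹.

ΔP ≈ -0.922 atm

Ideal: P_ideal = nRT/V = (4.77)(0.08206)(321)/5.415 = 23.2037 atm
vdW: P = nRT/(V − nb) − a n²/V² = 125.648/5.22310 − 52.0359/29.3222 = 24.0562 − 1.77462 = 22.2816 atm
ΔP = 22.2816 − 23.2037 = -0.922 atm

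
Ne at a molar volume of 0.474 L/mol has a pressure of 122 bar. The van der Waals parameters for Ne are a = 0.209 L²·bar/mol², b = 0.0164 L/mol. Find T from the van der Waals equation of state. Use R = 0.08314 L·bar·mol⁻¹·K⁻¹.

T = (P + a/V_m²)(V_m − b)/R
P + a/V_m² = 122 + 0.209/(0.474)² = 122.93 bar
V_m − b = 0.474 − 0.0164 = 0.45760 L/mol
T = (122.93)(0.45760)/0.08314 = 676.6 K

T ≈ 676.6 K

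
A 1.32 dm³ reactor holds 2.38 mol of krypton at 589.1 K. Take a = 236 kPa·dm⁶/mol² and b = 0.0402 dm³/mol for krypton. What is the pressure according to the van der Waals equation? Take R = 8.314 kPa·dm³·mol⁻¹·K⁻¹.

P ≈ 8754 kPa

P = nRT/(V − nb) − a n²/V²
nRT/(V − nb) = (2.38)(8.314)(589.1)/(1.32 − 2.38×0.0402) = 11657/1.2243 = 9521.4 kPa
a n²/V² = (236)(2.38)²/(1.32)² = 767.22 kPa
P = 9521.4 − 767.22 = 8754 kPa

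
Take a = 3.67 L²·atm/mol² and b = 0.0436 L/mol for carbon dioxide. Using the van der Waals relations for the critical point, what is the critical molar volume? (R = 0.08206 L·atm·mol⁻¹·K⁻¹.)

V_m,c ≈ 0.1308 L/mol

For a van der Waals gas, V_m,c = 3b.
V_m,c = 3×0.0436 = 0.1308 L/mol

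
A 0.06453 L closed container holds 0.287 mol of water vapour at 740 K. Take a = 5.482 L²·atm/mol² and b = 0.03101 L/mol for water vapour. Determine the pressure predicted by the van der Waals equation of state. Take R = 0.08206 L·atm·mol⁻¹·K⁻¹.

P ≈ 204.8 atm

P = nRT/(V − nb) − a n²/V²
nRT/(V − nb) = (0.287)(0.08206)(740)/(0.06453 − 0.287×0.03101) = 17.428/0.055630 = 313.28 atm
a n²/V² = (5.482)(0.287)²/(0.06453)² = 108.44 atm
P = 313.28 − 108.44 = 204.8 atm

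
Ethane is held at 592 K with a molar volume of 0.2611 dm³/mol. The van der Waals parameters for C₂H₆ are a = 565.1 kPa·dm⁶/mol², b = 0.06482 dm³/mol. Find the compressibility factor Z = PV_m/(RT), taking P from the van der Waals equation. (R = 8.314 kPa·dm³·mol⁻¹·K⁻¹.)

Z ≈ 0.8905

P = RT/(V_m − b) − a/V_m² = (8.314)(592)/(0.2611 − 0.06482) − 565.1/(0.2611)²
  = 4921.9/0.19628 − 8289.2 = 25076 − 8289.2 = 16787 kPa
Z = PV_m/(RT) = (16787)(0.2611)/((8.314)(592)) = 4383.1/4921.9 = 0.8905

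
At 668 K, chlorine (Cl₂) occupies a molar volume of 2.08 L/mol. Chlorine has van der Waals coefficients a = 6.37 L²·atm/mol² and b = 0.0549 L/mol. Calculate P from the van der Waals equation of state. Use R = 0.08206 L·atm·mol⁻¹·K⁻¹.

P = RT/(V_m − b) − a/V_m²
RT/(V_m − b) = (0.08206)(668)/(2.08 − 0.0549) = 54.816/2.0251 = 27.068 atm
a/V_m² = 6.37/(2.08)² = 1.4724 atm
P = 27.068 − 1.4724 = 25.60 atm

P ≈ 25.60 atm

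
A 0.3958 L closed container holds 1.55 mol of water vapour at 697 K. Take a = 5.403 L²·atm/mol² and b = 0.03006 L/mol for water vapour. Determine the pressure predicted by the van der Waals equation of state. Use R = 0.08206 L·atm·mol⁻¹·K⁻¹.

P ≈ 171.0 atm

P = nRT/(V − nb) − a n²/V²
nRT/(V − nb) = (1.55)(0.08206)(697)/(0.3958 − 1.55×0.03006) = 88.654/0.34921 = 253.87 atm
a n²/V² = (5.403)(1.55)²/(0.3958)² = 82.860 atm
P = 253.87 − 82.860 = 171.0 atm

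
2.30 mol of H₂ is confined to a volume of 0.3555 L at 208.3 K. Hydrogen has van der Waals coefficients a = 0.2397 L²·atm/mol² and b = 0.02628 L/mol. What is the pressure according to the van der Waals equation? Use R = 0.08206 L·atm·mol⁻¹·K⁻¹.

P ≈ 123.2 atm

P = nRT/(V − nb) − a n²/V²
nRT/(V − nb) = (2.30)(0.08206)(208.3)/(0.3555 − 2.30×0.02628) = 39.314/0.29506 = 133.24 atm
a n²/V² = (0.2397)(2.30)²/(0.3555)² = 10.033 atm
P = 133.24 − 10.033 = 123.2 atm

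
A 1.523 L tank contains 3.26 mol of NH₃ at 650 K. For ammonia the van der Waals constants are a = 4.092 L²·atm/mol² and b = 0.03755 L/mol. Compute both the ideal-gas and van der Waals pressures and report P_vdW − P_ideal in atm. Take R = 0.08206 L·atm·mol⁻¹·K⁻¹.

Ideal: P_ideal = nRT/V = (3.26)(0.08206)(650)/1.523 = 114.173 atm
vdW: P = nRT/(V − nb) − a n²/V² = 173.885/1.40059 − 43.4881/2.31953 = 124.151 − 18.7487 = 105.402 atm
ΔP = 105.402 − 114.173 = -8.77 atm

ΔP ≈ -8.77 atm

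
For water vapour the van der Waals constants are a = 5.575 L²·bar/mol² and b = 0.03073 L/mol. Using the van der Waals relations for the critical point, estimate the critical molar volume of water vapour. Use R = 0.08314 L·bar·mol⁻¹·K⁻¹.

V_m,c ≈ 0.09219 L/mol

For a van der Waals gas, V_m,c = 3b.
V_m,c = 3×0.03073 = 0.09219 L/mol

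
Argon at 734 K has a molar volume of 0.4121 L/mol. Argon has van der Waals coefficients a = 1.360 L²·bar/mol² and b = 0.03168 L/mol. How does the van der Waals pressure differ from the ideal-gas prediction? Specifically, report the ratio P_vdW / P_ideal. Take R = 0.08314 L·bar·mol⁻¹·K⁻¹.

Ideal: P_ideal = RT/V_m = (0.08314)(734)/0.4121 = 148.082 bar
vdW: P = RT/(V_m − b) − a/V_m² = 61.0248/0.380420 − 1.360/0.169826 = 160.414 − 8.00820 = 152.406 bar
Ratio = 152.406/148.082 = 1.029

P_vdW / P_ideal ≈ 1.029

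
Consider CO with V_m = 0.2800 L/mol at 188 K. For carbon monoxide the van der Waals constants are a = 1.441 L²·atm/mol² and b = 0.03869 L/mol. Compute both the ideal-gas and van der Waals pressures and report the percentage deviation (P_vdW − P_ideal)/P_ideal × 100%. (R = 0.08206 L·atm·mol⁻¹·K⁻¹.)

Ideal: P_ideal = RT/V_m = (0.08206)(188)/0.2800 = 55.0974 atm
vdW: P = RT/(V_m − b) − a/V_m² = 15.4273/0.241310 − 1.441/0.0784000 = 63.9315 − 18.3801 = 45.5514 atm
% deviation = (45.5514 − 55.0974)/55.0974 × 100% = -17.33%

-17.33 %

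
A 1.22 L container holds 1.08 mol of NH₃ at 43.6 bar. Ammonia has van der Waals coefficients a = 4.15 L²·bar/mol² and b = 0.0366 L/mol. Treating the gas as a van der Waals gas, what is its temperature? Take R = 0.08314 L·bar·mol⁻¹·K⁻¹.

T ≈ 616.0 K

T = (P + a n²/V²)(V − nb)/(nR)
P + a n²/V² = 43.6 + (4.15)(1.08)²/(1.22)² = 46.852 bar
V − nb = 1.22 − (1.08)(0.0366) = 1.1805 L
T = (46.852)(1.1805)/((1.08)(0.08314)) = 616.0 K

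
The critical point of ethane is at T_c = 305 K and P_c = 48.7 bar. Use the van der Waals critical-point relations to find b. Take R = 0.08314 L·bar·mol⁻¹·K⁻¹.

From T_c = 8a/(27Rb) and P_c = a/(27b²): b = R T_c/(8 P_c).
b = (0.08314)(305)/(8×48.7) = 25.358/389.60 = 0.06509 L/mol

b ≈ 0.06509 L/mol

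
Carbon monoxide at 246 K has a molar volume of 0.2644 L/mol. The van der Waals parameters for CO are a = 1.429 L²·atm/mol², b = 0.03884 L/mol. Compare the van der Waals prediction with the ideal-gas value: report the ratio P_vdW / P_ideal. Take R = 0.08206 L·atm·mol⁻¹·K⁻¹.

Ideal: P_ideal = RT/V_m = (0.08206)(246)/0.2644 = 76.3493 atm
vdW: P = RT/(V_m − b) − a/V_m² = 20.1868/0.225560 − 1.429/0.0699074 = 89.4964 − 20.4413 = 69.0551 atm
Ratio = 69.0551/76.3493 = 0.9045

P_vdW / P_ideal ≈ 0.9045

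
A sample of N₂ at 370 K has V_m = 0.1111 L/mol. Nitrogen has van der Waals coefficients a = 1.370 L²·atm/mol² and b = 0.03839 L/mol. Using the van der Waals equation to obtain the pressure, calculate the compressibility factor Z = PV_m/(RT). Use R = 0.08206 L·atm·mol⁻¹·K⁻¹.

Z ≈ 1.122

P = RT/(V_m − b) − a/V_m² = (0.08206)(370)/(0.1111 − 0.03839) − 1.370/(0.1111)²
  = 30.362/0.072710 − 110.99 = 417.58 − 110.99 = 306.59 atm
Z = PV_m/(RT) = (306.59)(0.1111)/((0.08206)(370)) = 34.062/30.362 = 1.122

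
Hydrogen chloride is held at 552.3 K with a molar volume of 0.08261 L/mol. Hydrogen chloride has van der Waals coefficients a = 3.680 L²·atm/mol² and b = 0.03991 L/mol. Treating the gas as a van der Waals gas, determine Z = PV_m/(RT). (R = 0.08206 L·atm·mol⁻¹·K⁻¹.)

P = RT/(V_m − b) − a/V_m² = (0.08206)(552.3)/(0.08261 − 0.03991) − 3.680/(0.08261)²
  = 45.322/0.042700 − 539.24 = 1061.4 − 539.24 = 522.2 atm
Z = PV_m/(RT) = (522.2)(0.08261)/((0.08206)(552.3)) = 43.139/45.322 = 0.9518

Z ≈ 0.9518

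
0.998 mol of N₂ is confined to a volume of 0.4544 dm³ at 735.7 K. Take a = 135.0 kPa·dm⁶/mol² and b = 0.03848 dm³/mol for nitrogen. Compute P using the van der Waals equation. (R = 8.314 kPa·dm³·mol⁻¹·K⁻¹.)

P = nRT/(V − nb) − a n²/V²
nRT/(V − nb) = (0.998)(8.314)(735.7)/(0.4544 − 0.998×0.03848) = 6104.4/0.41600 = 14674 kPa
a n²/V² = (135.0)(0.998)²/(0.4544)² = 651.21 kPa
P = 14674 − 651.21 = 14023 kPa

P ≈ 14023 kPa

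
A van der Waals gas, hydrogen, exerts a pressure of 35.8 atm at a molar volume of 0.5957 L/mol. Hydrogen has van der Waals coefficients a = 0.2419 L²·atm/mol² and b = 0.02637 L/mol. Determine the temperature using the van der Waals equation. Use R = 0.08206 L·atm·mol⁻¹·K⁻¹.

T ≈ 253.1 K

T = (P + a/V_m²)(V_m − b)/R
P + a/V_m² = 35.8 + 0.2419/(0.5957)² = 36.482 atm
V_m − b = 0.5957 − 0.02637 = 0.56933 L/mol
T = (36.482)(0.56933)/0.08206 = 253.1 K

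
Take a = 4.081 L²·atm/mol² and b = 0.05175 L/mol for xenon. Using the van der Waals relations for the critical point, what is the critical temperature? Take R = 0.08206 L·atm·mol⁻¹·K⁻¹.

For a van der Waals gas, T_c = 8a/(27Rb).
T_c = 8×4.081/(27×0.08206×0.05175) = 32.648/0.11466 = 284.7 K

T_c ≈ 284.7 K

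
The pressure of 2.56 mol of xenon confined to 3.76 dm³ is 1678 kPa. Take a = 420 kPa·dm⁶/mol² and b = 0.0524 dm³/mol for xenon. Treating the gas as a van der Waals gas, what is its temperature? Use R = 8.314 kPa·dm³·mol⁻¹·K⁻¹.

T = (P + a n²/V²)(V − nb)/(nR)
P + a n²/V² = 1678 + (420)(2.56)²/(3.76)² = 1872.7 kPa
V − nb = 3.76 − (2.56)(0.0524) = 3.6259 dm³
T = (1872.7)(3.6259)/((2.56)(8.314)) = 319.0 K

T ≈ 319.0 K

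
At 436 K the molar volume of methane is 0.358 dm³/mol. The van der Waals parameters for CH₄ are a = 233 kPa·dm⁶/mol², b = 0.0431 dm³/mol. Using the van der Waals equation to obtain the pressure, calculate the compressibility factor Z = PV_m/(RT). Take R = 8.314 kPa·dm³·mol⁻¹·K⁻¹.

P = RT/(V_m − b) − a/V_m² = (8.314)(436)/(0.358 − 0.0431) − 233/(0.358)²
  = 3624.9/0.31490 − 1818.0 = 11511 − 1818.0 = 9693 kPa
Z = PV_m/(RT) = (9693)(0.358)/((8.314)(436)) = 3470.1/3624.9 = 0.9573

Z ≈ 0.9573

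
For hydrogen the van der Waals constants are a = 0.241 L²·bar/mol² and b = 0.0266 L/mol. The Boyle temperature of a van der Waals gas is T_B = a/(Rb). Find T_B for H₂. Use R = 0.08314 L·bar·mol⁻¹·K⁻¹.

For a van der Waals gas the second virial coefficient B₂ = b − a/(RT) vanishes at T_B = a/(Rb).
T_B = 0.241/(0.08314×0.0266) = 0.241/0.0022115 = 109.0 K

T_B ≈ 109.0 K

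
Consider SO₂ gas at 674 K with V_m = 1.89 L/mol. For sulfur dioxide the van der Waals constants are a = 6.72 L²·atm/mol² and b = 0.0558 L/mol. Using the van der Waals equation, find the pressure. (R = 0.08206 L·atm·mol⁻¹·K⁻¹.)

P ≈ 28.27 atm

P = RT/(V_m − b) − a/V_m²
RT/(V_m − b) = (0.08206)(674)/(1.89 − 0.0558) = 55.308/1.8342 = 30.154 atm
a/V_m² = 6.72/(1.89)² = 1.8812 atm
P = 30.154 − 1.8812 = 28.27 atm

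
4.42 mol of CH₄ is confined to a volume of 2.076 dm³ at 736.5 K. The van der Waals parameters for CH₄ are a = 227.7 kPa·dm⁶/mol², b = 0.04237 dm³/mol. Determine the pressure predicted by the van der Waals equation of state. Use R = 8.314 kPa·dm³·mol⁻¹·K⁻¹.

P ≈ 13298 kPa

P = nRT/(V − nb) − a n²/V²
nRT/(V − nb) = (4.42)(8.314)(736.5)/(2.076 − 4.42×0.04237) = 27065/1.8887 = 14330 kPa
a n²/V² = (227.7)(4.42)²/(2.076)² = 1032.2 kPa
P = 14330 − 1032.2 = 13298 kPa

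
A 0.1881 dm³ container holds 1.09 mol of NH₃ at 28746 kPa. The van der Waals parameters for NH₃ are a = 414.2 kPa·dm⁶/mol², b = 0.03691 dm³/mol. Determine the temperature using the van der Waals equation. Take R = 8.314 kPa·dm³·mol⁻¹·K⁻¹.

T ≈ 696.0 K

T = (P + a n²/V²)(V − nb)/(nR)
P + a n²/V² = 28746 + (414.2)(1.09)²/(0.1881)² = 42655 kPa
V − nb = 0.1881 − (1.09)(0.03691) = 0.14787 dm³
T = (42655)(0.14787)/((1.09)(8.314)) = 696.0 K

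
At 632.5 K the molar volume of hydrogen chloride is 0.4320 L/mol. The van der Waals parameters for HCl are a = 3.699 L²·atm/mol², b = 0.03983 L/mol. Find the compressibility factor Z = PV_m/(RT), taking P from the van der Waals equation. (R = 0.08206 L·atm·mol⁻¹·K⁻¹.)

P = RT/(V_m − b) − a/V_m² = (0.08206)(632.5)/(0.4320 − 0.03983) − 3.699/(0.4320)²
  = 51.903/0.39217 − 19.821 = 132.35 − 19.821 = 112.53 atm
Z = PV_m/(RT) = (112.53)(0.4320)/((0.08206)(632.5)) = 48.613/51.903 = 0.9366

Z ≈ 0.9366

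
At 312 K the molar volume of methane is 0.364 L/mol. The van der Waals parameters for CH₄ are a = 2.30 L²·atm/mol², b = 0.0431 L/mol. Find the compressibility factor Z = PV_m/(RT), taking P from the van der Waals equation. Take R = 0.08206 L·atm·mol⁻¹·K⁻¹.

P = RT/(V_m − b) − a/V_m² = (0.08206)(312)/(0.364 − 0.0431) − 2.30/(0.364)²
  = 25.603/0.32090 − 17.359 = 79.785 − 17.359 = 62.426 atm
Z = PV_m/(RT) = (62.426)(0.364)/((0.08206)(312)) = 22.723/25.603 = 0.8875

Z ≈ 0.8875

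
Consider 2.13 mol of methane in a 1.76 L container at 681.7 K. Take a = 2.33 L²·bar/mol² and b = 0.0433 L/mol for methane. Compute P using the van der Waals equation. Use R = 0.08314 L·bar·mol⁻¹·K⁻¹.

P = nRT/(V − nb) − a n²/V²
nRT/(V − nb) = (2.13)(0.08314)(681.7)/(1.76 − 2.13×0.0433) = 120.72/1.6678 = 72.383 bar
a n²/V² = (2.33)(2.13)²/(1.76)² = 3.4126 bar
P = 72.383 − 3.4126 = 68.97 bar

P ≈ 68.97 bar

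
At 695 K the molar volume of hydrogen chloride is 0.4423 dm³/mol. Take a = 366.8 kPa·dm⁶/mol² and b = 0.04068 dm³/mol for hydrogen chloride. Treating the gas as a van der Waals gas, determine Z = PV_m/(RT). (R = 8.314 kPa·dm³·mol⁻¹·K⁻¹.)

P = RT/(V_m − b) − a/V_m² = (8.314)(695)/(0.4423 − 0.04068) − 366.8/(0.4423)²
  = 5778.2/0.40162 − 1875.0 = 14387 − 1875.0 = 12512 kPa
Z = PV_m/(RT) = (12512)(0.4423)/((8.314)(695)) = 5534.1/5778.2 = 0.9578

Z ≈ 0.9578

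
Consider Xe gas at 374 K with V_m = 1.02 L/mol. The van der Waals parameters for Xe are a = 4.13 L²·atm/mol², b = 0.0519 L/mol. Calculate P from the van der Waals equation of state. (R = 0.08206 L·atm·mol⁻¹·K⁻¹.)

P = RT/(V_m − b) − a/V_m²
RT/(V_m − b) = (0.08206)(374)/(1.02 − 0.0519) = 30.690/0.96810 = 31.701 atm
a/V_m² = 4.13/(1.02)² = 3.9696 atm
P = 31.701 − 3.9696 = 27.73 atm

P ≈ 27.73 atm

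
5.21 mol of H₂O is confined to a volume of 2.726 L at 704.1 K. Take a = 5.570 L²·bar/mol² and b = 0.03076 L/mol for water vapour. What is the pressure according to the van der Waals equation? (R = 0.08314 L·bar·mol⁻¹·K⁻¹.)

P = nRT/(V − nb) − a n²/V²
nRT/(V − nb) = (5.21)(0.08314)(704.1)/(2.726 − 5.21×0.03076) = 304.99/2.5657 = 118.87 bar
a n²/V² = (5.570)(5.21)²/(2.726)² = 20.346 bar
P = 118.87 − 20.346 = 98.52 bar

P ≈ 98.52 bar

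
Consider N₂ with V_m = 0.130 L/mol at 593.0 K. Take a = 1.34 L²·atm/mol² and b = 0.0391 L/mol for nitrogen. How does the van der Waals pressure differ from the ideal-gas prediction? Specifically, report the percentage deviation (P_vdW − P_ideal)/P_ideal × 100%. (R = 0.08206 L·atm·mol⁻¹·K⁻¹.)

21.83 %

Ideal: P_ideal = RT/V_m = (0.08206)(593.0)/0.130 = 374.320 atm
vdW: P = RT/(V_m − b) − a/V_m² = 48.6616/0.0909000 − 1.34/0.0169000 = 535.331 − 79.2899 = 456.041 atm
% deviation = (456.041 − 374.320)/374.320 × 100% = 21.83%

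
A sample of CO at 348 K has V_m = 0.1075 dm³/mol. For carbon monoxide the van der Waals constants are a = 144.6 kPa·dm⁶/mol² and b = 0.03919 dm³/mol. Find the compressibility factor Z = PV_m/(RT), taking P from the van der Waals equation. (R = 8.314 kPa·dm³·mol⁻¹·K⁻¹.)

Z ≈ 1.109

P = RT/(V_m − b) − a/V_m² = (8.314)(348)/(0.1075 − 0.03919) − 144.6/(0.1075)²
  = 2893.3/0.068310 − 12513 = 42355 − 12513 = 29842 kPa
Z = PV_m/(RT) = (29842)(0.1075)/((8.314)(348)) = 3208.0/2893.3 = 1.109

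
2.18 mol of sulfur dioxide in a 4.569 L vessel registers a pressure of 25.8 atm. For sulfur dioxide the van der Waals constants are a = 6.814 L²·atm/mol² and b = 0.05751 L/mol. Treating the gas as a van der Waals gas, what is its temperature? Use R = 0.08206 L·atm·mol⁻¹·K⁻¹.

T = (P + a n²/V²)(V − nb)/(nR)
P + a n²/V² = 25.8 + (6.814)(2.18)²/(4.569)² = 27.351 atm
V − nb = 4.569 − (2.18)(0.05751) = 4.4436 L
T = (27.351)(4.4436)/((2.18)(0.08206)) = 679.4 K

T ≈ 679.4 K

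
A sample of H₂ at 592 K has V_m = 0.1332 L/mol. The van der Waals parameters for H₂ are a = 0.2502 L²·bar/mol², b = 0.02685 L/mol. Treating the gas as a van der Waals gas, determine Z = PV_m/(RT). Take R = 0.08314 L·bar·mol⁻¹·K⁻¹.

P = RT/(V_m − b) − a/V_m² = (0.08314)(592)/(0.1332 − 0.02685) − 0.2502/(0.1332)²
  = 49.219/0.10635 − 14.102 = 462.80 − 14.102 = 448.70 bar
Z = PV_m/(RT) = (448.70)(0.1332)/((0.08314)(592)) = 59.767/49.219 = 1.214

Z ≈ 1.214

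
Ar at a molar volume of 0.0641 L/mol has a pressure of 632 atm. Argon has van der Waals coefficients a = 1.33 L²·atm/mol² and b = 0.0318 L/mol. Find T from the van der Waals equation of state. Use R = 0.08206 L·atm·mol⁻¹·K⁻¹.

T = (P + a/V_m²)(V_m − b)/R
P + a/V_m² = 632 + 1.33/(0.0641)² = 955.69 atm
V_m − b = 0.0641 − 0.0318 = 0.032300 L/mol
T = (955.69)(0.032300)/0.08206 = 376.2 K

T ≈ 376.2 K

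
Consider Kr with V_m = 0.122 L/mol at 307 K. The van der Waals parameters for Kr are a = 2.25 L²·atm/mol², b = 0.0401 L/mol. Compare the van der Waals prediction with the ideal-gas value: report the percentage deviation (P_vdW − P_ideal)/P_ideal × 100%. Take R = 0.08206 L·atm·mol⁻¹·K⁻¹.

-24.24 %

Ideal: P_ideal = RT/V_m = (0.08206)(307)/0.122 = 206.495 atm
vdW: P = RT/(V_m − b) − a/V_m² = 25.1924/0.0819000 − 2.25/0.0148840 = 307.600 − 151.169 = 156.431 atm
% deviation = (156.431 − 206.495)/206.495 × 100% = -24.24%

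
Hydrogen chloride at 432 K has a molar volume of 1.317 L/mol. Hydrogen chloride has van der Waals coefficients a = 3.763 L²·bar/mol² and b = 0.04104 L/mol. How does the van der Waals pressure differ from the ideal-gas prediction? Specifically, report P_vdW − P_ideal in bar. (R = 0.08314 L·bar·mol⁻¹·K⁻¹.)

ΔP ≈ -1.292 bar

Ideal: P_ideal = RT/V_m = (0.08314)(432)/1.317 = 27.2714 bar
vdW: P = RT/(V_m − b) − a/V_m² = 35.9165/1.27596 − 3.763/1.73449 = 28.1486 − 2.16951 = 25.9791 bar
ΔP = 25.9791 − 27.2714 = -1.292 bar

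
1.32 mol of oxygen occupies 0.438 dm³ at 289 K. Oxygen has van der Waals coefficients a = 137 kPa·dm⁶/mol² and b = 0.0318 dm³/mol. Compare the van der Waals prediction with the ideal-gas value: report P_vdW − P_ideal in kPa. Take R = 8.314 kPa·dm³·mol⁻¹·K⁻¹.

ΔP ≈ -476.8 kPa

Ideal: P_ideal = nRT/V = (1.32)(8.314)(289)/0.438 = 7241.15 kPa
vdW: P = nRT/(V − nb) − a n²/V² = 3171.62/0.396024 − 238.709/0.191844 = 8008.66 − 1244.29 = 6764.37 kPa
ΔP = 6764.37 − 7241.15 = -476.8 kPa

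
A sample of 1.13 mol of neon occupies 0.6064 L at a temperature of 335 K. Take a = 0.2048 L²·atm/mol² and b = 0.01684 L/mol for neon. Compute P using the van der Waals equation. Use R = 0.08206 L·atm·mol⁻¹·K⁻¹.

P ≈ 52.18 atm

P = nRT/(V − nb) − a n²/V²
nRT/(V − nb) = (1.13)(0.08206)(335)/(0.6064 − 1.13×0.01684) = 31.064/0.58737 = 52.887 atm
a n²/V² = (0.2048)(1.13)²/(0.6064)² = 0.71116 atm
P = 52.887 − 0.71116 = 52.18 atm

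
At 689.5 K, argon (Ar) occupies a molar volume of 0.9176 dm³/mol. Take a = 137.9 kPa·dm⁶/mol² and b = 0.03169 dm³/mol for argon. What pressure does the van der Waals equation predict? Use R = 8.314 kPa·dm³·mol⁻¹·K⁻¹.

P = RT/(V_m − b) − a/V_m²
RT/(V_m − b) = (8.314)(689.5)/(0.9176 − 0.03169) = 5732.5/0.88591 = 6470.7 kPa
a/V_m² = 137.9/(0.9176)² = 163.78 kPa
P = 6470.7 − 163.78 = 6307 kPa

P ≈ 6307 kPa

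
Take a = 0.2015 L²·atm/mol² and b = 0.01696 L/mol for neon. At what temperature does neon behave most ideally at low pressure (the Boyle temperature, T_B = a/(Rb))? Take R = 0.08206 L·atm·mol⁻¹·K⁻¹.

For a van der Waals gas the second virial coefficient B₂ = b − a/(RT) vanishes at T_B = a/(Rb).
T_B = 0.2015/(0.08206×0.01696) = 0.2015/0.0013917 = 144.8 K

T_B ≈ 144.8 K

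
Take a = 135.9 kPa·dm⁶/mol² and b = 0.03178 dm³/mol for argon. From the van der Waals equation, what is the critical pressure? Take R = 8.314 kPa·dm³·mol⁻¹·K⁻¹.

For a van der Waals gas, P_c = a/(27b²).
P_c = 135.9/(27×(0.03178)²) = 135.9/0.027269 = 4984 kPa

P_c ≈ 4984 kPa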